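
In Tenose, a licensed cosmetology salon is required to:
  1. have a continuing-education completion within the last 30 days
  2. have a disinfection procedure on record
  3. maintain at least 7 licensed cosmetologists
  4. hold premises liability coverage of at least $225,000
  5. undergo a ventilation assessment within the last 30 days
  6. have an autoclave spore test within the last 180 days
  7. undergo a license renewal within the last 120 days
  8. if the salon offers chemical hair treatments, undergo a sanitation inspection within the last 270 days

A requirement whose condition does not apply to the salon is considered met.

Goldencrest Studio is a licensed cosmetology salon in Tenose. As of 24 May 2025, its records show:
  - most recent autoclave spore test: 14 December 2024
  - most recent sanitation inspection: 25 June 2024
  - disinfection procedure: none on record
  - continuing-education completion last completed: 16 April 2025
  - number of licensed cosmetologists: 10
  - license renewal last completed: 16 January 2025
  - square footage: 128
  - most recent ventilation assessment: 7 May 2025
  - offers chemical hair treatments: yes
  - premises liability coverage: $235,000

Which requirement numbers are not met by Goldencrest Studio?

1. continuing-education completion 38 days ago vs limit 30 → not met
2. disinfection procedure absent → not met
3. licensed cosmetologists 10 ≥ 7 → met
4. premises liability coverage $235,000 ≥ $225,000 → met
5. ventilation assessment 17 days ago vs limit 30 → met
6. autoclave spore test 161 days ago vs limit 180 → met
7. license renewal 128 days ago vs limit 120 → not met
8. condition 'offers chemical hair treatments' holds; sanitation inspection 333 days ago vs limit 270 → not met
Not met: 1, 2, 7, 8

1, 2, 7, 8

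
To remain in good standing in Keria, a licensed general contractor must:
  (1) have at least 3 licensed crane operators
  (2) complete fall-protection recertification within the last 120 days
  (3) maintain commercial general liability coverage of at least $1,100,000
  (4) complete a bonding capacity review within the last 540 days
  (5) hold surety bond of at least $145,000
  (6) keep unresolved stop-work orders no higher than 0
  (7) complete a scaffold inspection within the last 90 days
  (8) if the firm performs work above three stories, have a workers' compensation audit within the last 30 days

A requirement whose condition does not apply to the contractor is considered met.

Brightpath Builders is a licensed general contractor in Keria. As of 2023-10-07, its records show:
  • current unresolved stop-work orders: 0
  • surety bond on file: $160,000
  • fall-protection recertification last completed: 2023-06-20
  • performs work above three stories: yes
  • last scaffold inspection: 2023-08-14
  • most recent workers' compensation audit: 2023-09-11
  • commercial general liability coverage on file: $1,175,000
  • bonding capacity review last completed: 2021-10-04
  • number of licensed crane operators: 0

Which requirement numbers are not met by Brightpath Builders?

1, 4

1. licensed crane operators 0 < 3 → not met
2. fall-protection recertification 109 days ago vs limit 120 → met
3. commercial general liability coverage $1,175,000 ≥ $1,100,000 → met
4. bonding capacity review 733 days ago vs limit 540 → not met
5. surety bond $160,000 ≥ $145,000 → met
6. unresolved stop-work orders 0 ≤ 0 → met
7. scaffold inspection 54 days ago vs limit 90 → met
8. condition 'performs work above three stories' holds; workers' compensation audit 26 days ago vs limit 30 → met
Not met: 1, 4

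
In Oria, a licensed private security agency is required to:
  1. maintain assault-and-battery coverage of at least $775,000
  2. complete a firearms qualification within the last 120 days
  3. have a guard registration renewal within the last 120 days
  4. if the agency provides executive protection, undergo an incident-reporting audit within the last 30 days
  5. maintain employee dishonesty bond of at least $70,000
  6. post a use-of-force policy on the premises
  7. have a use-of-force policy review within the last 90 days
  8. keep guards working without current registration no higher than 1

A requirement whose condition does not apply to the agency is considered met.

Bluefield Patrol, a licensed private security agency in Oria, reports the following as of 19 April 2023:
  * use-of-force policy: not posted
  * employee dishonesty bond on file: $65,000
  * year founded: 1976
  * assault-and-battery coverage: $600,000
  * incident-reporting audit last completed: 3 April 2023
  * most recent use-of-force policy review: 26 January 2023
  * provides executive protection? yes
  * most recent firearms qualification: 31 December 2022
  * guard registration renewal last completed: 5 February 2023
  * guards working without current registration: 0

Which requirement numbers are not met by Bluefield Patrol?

1, 5, 6

1. assault-and-battery coverage $600,000 < $775,000 → not met
2. firearms qualification 109 days ago vs limit 120 → met
3. guard registration renewal 73 days ago vs limit 120 → met
4. condition 'provides executive protection' holds; incident-reporting audit 16 days ago vs limit 30 → met
5. employee dishonesty bond $65,000 < $70,000 → not met
6. use-of-force policy absent → not met
7. use-of-force policy review 83 days ago vs limit 90 → met
8. guards working without current registration 0 ≤ 1 → met
Not met: 1, 5, 6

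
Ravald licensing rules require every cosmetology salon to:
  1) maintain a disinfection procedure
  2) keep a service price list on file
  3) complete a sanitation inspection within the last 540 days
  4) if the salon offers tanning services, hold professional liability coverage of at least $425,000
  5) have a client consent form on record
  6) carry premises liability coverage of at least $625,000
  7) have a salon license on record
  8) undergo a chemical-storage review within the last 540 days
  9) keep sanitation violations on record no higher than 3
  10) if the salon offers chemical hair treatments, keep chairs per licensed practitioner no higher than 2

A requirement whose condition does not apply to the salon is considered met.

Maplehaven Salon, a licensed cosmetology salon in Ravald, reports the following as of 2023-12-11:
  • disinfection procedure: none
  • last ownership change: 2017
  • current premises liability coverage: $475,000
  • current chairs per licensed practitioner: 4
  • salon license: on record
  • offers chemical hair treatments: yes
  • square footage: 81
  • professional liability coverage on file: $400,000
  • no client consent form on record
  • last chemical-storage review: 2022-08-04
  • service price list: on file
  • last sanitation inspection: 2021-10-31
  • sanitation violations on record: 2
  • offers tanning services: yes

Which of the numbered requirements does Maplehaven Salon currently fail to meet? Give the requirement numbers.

1. disinfection procedure absent → not met
2. service price list present → met
3. sanitation inspection 771 days ago vs limit 540 → not met
4. condition 'offers tanning services' holds; professional liability coverage $400,000 < $425,000 → not met
5. client consent form absent → not met
6. premises liability coverage $475,000 < $625,000 → not met
7. salon license present → met
8. chemical-storage review 494 days ago vs limit 540 → met
9. sanitation violations on record 2 ≤ 3 → met
10. condition 'offers chemical hair treatments' holds; chairs per licensed practitioner 4 > 2 → not met
Not met: 1, 3, 4, 5, 6, 10

1, 3, 4, 5, 6, 10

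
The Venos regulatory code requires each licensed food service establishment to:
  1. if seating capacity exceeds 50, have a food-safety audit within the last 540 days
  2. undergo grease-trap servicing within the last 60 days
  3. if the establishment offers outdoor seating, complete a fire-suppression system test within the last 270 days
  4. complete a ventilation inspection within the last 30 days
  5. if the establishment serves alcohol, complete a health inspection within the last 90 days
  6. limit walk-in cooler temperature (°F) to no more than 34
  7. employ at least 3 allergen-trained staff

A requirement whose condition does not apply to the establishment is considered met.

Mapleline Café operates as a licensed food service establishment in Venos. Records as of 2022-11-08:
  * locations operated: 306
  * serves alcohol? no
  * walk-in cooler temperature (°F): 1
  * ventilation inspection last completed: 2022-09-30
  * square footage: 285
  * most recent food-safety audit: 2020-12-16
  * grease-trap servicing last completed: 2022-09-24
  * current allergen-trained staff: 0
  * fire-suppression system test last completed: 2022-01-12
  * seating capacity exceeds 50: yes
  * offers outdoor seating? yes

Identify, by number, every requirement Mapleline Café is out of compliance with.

1. condition 'seating capacity exceeds 50' holds; food-safety audit 692 days ago vs limit 540 → not met
2. grease-trap servicing 45 days ago vs limit 60 → met
3. condition 'offers outdoor seating' holds; fire-suppression system test 300 days ago vs limit 270 → not met
4. ventilation inspection 39 days ago vs limit 30 → not met
5. condition 'serves alcohol' does not hold → requirement n/a → met
6. walk-in cooler temperature (°F) 1 ≤ 34 → met
7. allergen-trained staff 0 < 3 → not met
Not met: 1, 3, 4, 7

1, 3, 4, 7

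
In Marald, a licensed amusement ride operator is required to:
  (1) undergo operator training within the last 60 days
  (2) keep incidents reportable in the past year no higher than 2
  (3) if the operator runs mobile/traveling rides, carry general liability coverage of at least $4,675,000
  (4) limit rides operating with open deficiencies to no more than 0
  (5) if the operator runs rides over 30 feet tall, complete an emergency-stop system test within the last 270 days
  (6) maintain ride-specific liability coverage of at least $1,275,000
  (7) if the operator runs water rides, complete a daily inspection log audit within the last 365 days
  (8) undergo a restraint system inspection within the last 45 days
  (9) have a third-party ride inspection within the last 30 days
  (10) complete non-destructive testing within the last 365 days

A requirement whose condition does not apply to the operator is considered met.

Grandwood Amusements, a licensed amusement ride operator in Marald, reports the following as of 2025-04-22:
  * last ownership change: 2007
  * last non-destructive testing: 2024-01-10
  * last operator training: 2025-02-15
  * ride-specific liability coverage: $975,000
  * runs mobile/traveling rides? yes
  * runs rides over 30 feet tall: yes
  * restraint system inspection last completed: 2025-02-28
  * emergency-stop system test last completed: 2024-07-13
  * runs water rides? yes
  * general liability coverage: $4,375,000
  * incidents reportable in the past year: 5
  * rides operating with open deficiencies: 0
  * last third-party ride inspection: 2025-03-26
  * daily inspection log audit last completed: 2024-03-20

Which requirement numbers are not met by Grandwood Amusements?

1, 2, 3, 5, 6, 7, 8, 10

1. operator training 66 days ago vs limit 60 → not met
2. incidents reportable in the past year 5 > 2 → not met
3. condition 'runs mobile/traveling rides' holds; general liability coverage $4,375,000 < $4,675,000 → not met
4. rides operating with open deficiencies 0 ≤ 0 → met
5. condition 'runs rides over 30 feet tall' holds; emergency-stop system test 283 days ago vs limit 270 → not met
6. ride-specific liability coverage $975,000 < $1,275,000 → not met
7. condition 'runs water rides' holds; daily inspection log audit 398 days ago vs limit 365 → not met
8. restraint system inspection 53 days ago vs limit 45 → not met
9. third-party ride inspection 27 days ago vs limit 30 → met
10. non-destructive testing 468 days ago vs limit 365 → not met
Not met: 1, 2, 3, 5, 6, 7, 8, 10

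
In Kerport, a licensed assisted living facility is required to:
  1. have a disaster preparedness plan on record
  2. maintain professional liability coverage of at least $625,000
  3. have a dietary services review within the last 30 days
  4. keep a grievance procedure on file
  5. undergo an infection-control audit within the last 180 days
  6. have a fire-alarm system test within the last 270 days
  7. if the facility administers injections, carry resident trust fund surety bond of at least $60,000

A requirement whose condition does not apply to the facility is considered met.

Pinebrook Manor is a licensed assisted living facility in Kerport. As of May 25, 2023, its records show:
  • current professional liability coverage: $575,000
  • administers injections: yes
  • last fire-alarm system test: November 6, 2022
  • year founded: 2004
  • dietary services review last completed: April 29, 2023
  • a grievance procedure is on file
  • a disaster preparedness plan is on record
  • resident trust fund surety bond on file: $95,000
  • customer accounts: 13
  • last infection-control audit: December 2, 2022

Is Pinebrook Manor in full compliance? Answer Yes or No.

1. disaster preparedness plan present → met
2. professional liability coverage $575,000 < $625,000 → not met
3. dietary services review 26 days ago vs limit 30 → met
4. grievance procedure present → met
5. infection-control audit 174 days ago vs limit 180 → met
6. fire-alarm system test 200 days ago vs limit 270 → met
7. condition 'administers injections' holds; resident trust fund surety bond $95,000 ≥ $60,000 → met
Not met: 2

No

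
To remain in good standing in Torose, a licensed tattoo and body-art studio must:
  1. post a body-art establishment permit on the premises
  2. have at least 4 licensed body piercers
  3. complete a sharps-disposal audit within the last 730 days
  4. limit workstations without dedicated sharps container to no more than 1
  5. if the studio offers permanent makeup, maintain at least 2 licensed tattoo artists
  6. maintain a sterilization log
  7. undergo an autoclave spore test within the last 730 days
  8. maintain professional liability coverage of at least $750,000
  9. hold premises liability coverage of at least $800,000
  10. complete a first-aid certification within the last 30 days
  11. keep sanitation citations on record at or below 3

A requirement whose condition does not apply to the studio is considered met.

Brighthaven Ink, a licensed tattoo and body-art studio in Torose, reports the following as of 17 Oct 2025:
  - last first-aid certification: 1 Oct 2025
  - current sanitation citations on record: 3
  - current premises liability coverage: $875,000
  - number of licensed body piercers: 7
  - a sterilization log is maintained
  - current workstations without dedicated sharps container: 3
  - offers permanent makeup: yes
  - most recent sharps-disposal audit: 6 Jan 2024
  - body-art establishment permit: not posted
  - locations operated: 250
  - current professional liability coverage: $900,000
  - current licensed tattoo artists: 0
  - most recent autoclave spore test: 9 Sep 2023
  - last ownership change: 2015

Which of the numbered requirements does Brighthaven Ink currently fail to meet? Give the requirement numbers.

1, 4, 5, 7

1. body-art establishment permit absent → not met
2. licensed body piercers 7 ≥ 4 → met
3. sharps-disposal audit 650 days ago vs limit 730 → met
4. workstations without dedicated sharps container 3 > 1 → not met
5. condition 'offers permanent makeup' holds; licensed tattoo artists 0 < 2 → not met
6. sterilization log present → met
7. autoclave spore test 769 days ago vs limit 730 → not met
8. professional liability coverage $900,000 ≥ $750,000 → met
9. premises liability coverage $875,000 ≥ $800,000 → met
10. first-aid certification 16 days ago vs limit 30 → met
11. sanitation citations on record 3 ≤ 3 → met
Not met: 1, 4, 5, 7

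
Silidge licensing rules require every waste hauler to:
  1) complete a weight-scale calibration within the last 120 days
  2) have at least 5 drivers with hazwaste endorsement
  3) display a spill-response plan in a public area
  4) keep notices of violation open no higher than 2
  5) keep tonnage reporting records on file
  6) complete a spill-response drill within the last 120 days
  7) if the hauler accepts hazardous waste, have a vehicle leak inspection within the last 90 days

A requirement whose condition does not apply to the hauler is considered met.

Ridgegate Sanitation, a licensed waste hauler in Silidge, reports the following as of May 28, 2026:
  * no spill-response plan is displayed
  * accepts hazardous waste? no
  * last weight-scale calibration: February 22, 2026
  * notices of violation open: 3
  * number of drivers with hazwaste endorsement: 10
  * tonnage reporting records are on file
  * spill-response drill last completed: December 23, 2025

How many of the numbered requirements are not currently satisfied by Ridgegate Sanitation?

3

1. weight-scale calibration 95 days ago vs limit 120 → met
2. drivers with hazwaste endorsement 10 ≥ 5 → met
3. spill-response plan absent → not met
4. notices of violation open 3 > 2 → not met
5. tonnage reporting records present → met
6. spill-response drill 156 days ago vs limit 120 → not met
7. condition 'accepts hazardous waste' does not hold → requirement n/a → met
Not met: 3 of 7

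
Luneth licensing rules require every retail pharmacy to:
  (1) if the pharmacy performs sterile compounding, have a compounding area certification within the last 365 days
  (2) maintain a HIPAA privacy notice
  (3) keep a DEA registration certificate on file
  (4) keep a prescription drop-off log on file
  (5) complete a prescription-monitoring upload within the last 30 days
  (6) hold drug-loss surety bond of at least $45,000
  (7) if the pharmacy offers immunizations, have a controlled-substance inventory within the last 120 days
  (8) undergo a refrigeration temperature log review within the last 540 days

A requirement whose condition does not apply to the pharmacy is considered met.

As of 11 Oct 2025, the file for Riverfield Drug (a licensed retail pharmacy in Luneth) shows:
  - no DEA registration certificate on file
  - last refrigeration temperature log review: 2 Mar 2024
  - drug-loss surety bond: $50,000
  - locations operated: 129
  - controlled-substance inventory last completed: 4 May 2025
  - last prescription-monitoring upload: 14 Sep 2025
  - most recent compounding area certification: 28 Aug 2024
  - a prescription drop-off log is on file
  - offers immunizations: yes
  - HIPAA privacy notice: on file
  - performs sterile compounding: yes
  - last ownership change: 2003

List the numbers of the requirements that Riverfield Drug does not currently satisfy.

1. condition 'performs sterile compounding' holds; compounding area certification 409 days ago vs limit 365 → not met
2. HIPAA privacy notice present → met
3. DEA registration certificate absent → not met
4. prescription drop-off log present → met
5. prescription-monitoring upload 27 days ago vs limit 30 → met
6. drug-loss surety bond $50,000 ≥ $45,000 → met
7. condition 'offers immunizations' holds; controlled-substance inventory 160 days ago vs limit 120 → not met
8. refrigeration temperature log review 588 days ago vs limit 540 → not met
Not met: 1, 3, 7, 8

1, 3, 7, 8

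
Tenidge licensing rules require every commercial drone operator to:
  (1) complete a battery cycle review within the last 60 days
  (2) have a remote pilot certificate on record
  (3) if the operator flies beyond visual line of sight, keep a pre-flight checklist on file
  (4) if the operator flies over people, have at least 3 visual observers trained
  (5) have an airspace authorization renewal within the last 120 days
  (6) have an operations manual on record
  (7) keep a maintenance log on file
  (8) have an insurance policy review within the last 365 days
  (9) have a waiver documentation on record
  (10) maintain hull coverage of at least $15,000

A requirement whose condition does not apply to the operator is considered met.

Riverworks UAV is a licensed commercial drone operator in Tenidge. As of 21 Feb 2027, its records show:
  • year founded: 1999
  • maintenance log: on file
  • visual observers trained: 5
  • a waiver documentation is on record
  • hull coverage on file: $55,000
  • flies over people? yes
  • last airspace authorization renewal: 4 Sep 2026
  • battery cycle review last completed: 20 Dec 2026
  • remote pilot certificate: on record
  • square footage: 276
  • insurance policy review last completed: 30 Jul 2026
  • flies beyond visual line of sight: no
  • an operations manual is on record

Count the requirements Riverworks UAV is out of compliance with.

2

1. battery cycle review 63 days ago vs limit 60 → not met
2. remote pilot certificate present → met
3. condition 'flies beyond visual line of sight' does not hold → requirement n/a → met
4. condition 'flies over people' holds; visual observers trained 5 ≥ 3 → met
5. airspace authorization renewal 170 days ago vs limit 120 → not met
6. operations manual present → met
7. maintenance log present → met
8. insurance policy review 206 days ago vs limit 365 → met
9. waiver documentation present → met
10. hull coverage $55,000 ≥ $15,000 → met
Not met: 2 of 10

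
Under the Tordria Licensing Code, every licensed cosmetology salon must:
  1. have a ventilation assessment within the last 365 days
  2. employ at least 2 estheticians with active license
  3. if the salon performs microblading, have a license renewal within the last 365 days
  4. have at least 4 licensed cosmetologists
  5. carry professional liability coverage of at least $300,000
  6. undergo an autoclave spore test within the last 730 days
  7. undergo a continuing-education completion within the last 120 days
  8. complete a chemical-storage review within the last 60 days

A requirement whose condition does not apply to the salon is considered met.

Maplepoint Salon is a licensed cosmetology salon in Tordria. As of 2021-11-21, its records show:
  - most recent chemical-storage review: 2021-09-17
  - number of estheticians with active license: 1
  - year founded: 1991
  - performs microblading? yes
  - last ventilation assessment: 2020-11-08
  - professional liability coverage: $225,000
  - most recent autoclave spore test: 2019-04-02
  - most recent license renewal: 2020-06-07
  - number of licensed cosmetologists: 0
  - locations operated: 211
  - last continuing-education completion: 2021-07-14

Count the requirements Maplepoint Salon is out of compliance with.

8

1. ventilation assessment 378 days ago vs limit 365 → not met
2. estheticians with active license 1 < 2 → not met
3. condition 'performs microblading' holds; license renewal 532 days ago vs limit 365 → not met
4. licensed cosmetologists 0 < 4 → not met
5. professional liability coverage $225,000 < $300,000 → not met
6. autoclave spore test 964 days ago vs limit 730 → not met
7. continuing-education completion 130 days ago vs limit 120 → not met
8. chemical-storage review 65 days ago vs limit 60 → not met
Not met: 8 of 8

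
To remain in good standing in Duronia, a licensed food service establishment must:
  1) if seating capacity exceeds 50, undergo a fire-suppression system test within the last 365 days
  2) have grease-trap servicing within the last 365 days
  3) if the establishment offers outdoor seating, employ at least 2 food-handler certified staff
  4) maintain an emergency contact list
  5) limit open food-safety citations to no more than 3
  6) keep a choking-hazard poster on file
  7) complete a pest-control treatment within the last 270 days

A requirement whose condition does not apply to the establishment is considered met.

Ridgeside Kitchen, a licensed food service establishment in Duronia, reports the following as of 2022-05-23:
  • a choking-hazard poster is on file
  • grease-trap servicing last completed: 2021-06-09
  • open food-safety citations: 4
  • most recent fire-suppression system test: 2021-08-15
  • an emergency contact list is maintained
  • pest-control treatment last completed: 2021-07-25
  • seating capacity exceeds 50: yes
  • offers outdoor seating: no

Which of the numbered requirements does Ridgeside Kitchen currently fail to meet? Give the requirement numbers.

1. condition 'seating capacity exceeds 50' holds; fire-suppression system test 281 days ago vs limit 365 → met
2. grease-trap servicing 348 days ago vs limit 365 → met
3. condition 'offers outdoor seating' does not hold → requirement n/a → met
4. emergency contact list present → met
5. open food-safety citations 4 > 3 → not met
6. choking-hazard poster present → met
7. pest-control treatment 302 days ago vs limit 270 → not met
Not met: 5, 7

5, 7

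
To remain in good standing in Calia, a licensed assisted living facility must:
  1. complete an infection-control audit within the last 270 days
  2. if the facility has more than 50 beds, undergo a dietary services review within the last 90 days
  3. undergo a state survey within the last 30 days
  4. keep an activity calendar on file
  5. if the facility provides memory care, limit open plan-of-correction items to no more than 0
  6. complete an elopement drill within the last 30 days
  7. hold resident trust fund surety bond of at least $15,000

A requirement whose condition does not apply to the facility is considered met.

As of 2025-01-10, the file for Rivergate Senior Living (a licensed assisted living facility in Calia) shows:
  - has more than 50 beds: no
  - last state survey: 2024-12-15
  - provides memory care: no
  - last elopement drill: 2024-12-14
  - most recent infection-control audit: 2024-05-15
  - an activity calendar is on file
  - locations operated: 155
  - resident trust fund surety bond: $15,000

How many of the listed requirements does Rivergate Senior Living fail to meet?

0

1. infection-control audit 240 days ago vs limit 270 → met
2. condition 'has more than 50 beds' does not hold → requirement n/a → met
3. state survey 26 days ago vs limit 30 → met
4. activity calendar present → met
5. condition 'provides memory care' does not hold → requirement n/a → met
6. elopement drill 27 days ago vs limit 30 → met
7. resident trust fund surety bond $15,000 ≥ $15,000 → met
Not met: 0 of 7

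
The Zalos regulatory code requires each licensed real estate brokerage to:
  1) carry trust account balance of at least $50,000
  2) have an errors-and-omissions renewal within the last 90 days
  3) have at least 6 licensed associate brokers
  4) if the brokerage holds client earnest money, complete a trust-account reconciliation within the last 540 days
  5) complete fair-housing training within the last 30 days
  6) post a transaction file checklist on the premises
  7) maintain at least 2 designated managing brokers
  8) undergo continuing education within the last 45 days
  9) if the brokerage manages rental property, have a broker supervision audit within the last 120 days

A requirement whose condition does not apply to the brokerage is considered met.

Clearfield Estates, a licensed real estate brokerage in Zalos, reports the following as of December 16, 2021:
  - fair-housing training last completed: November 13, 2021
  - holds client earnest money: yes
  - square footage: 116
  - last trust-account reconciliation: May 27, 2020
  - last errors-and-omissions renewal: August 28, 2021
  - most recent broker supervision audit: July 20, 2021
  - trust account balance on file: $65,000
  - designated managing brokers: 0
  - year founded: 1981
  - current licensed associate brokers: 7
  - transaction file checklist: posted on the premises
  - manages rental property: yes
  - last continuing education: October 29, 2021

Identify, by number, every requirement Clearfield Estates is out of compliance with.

1. trust account balance $65,000 ≥ $50,000 → met
2. errors-and-omissions renewal 110 days ago vs limit 90 → not met
3. licensed associate brokers 7 ≥ 6 → met
4. condition 'holds client earnest money' holds; trust-account reconciliation 568 days ago vs limit 540 → not met
5. fair-housing training 33 days ago vs limit 30 → not met
6. transaction file checklist present → met
7. designated managing brokers 0 < 2 → not met
8. continuing education 48 days ago vs limit 45 → not met
9. condition 'manages rental property' holds; broker supervision audit 149 days ago vs limit 120 → not met
Not met: 2, 4, 5, 7, 8, 9

2, 4, 5, 7, 8, 9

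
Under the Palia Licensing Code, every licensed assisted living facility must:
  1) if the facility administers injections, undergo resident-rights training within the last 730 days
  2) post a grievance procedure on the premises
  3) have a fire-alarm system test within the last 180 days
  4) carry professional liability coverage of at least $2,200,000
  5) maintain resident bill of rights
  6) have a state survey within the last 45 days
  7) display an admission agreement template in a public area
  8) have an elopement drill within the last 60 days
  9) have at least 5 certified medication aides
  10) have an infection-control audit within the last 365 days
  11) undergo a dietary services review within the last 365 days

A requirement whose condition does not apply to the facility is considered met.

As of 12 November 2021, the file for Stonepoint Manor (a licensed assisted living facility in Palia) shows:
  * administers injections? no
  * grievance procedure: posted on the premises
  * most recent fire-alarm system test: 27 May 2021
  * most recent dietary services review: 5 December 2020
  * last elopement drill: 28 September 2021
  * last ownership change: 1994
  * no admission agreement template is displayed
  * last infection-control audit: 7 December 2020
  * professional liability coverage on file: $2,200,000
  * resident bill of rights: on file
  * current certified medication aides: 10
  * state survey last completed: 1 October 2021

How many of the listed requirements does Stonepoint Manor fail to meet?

1

1. condition 'administers injections' does not hold → requirement n/a → met
2. grievance procedure present → met
3. fire-alarm system test 169 days ago vs limit 180 → met
4. professional liability coverage $2,200,000 ≥ $2,200,000 → met
5. resident bill of rights present → met
6. state survey 42 days ago vs limit 45 → met
7. admission agreement template absent → not met
8. elopement drill 45 days ago vs limit 60 → met
9. certified medication aides 10 ≥ 5 → met
10. infection-control audit 340 days ago vs limit 365 → met
11. dietary services review 342 days ago vs limit 365 → met
Not met: 1 of 11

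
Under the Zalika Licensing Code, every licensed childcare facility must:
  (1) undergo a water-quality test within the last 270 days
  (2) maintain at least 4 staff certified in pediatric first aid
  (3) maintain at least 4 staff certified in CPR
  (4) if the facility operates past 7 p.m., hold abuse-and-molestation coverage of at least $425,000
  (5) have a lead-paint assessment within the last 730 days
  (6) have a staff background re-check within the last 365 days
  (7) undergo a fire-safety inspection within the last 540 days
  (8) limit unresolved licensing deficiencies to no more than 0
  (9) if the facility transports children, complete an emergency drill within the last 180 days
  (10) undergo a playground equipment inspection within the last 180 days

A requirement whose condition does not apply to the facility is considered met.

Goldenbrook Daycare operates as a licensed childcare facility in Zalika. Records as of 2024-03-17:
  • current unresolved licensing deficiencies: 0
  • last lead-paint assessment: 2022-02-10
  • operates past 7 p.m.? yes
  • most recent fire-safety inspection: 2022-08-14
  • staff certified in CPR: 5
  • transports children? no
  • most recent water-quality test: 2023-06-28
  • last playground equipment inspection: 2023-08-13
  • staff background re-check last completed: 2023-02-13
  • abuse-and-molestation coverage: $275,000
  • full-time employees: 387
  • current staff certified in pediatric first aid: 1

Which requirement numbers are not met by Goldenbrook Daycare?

2, 4, 5, 6, 7, 10

1. water-quality test 263 days ago vs limit 270 → met
2. staff certified in pediatric first aid 1 < 4 → not met
3. staff certified in CPR 5 ≥ 4 → met
4. condition 'operates past 7 p.m.' holds; abuse-and-molestation coverage $275,000 < $425,000 → not met
5. lead-paint assessment 766 days ago vs limit 730 → not met
6. staff background re-check 398 days ago vs limit 365 → not met
7. fire-safety inspection 581 days ago vs limit 540 → not met
8. unresolved licensing deficiencies 0 ≤ 0 → met
9. condition 'transports children' does not hold → requirement n/a → met
10. playground equipment inspection 217 days ago vs limit 180 → not met
Not met: 2, 4, 5, 6, 7, 10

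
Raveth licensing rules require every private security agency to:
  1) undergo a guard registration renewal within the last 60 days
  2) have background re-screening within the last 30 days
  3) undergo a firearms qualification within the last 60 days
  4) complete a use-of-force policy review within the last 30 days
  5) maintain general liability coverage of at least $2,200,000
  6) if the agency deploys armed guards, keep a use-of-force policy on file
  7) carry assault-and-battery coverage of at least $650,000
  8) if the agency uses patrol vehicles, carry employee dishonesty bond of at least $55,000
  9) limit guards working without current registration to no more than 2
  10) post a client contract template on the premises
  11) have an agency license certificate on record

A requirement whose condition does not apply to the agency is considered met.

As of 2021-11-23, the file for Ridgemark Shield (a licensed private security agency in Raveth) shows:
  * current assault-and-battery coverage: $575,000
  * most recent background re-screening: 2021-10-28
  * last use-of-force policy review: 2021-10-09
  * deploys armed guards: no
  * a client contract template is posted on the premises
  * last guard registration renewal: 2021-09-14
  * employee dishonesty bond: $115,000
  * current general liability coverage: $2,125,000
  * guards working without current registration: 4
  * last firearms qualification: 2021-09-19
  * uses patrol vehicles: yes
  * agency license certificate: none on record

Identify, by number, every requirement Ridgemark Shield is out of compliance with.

1, 3, 4, 5, 7, 9, 11

1. guard registration renewal 70 days ago vs limit 60 → not met
2. background re-screening 26 days ago vs limit 30 → met
3. firearms qualification 65 days ago vs limit 60 → not met
4. use-of-force policy review 45 days ago vs limit 30 → not met
5. general liability coverage $2,125,000 < $2,200,000 → not met
6. condition 'deploys armed guards' does not hold → requirement n/a → met
7. assault-and-battery coverage $575,000 < $650,000 → not met
8. condition 'uses patrol vehicles' holds; employee dishonesty bond $115,000 ≥ $55,000 → met
9. guards working without current registration 4 > 2 → not met
10. client contract template present → met
11. agency license certificate absent → not met
Not met: 1, 3, 4, 5, 7, 9, 11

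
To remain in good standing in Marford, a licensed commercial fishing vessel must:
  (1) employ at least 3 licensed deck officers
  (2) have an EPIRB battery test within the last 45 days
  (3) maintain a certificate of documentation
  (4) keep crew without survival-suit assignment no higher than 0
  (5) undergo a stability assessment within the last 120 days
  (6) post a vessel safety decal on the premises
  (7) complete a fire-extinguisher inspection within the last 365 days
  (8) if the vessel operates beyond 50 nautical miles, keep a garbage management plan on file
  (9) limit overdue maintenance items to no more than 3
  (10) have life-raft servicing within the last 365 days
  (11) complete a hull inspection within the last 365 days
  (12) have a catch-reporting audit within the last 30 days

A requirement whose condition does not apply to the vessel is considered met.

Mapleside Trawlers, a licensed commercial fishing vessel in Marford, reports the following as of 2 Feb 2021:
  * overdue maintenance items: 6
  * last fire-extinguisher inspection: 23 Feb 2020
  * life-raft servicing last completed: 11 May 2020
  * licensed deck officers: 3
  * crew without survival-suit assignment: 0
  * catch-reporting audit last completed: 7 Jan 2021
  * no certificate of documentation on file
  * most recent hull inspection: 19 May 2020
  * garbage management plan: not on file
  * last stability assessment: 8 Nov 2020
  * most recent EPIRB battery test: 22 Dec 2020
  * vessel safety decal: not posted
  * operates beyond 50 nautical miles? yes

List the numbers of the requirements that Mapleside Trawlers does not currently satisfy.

3, 6, 8, 9

1. licensed deck officers 3 ≥ 3 → met
2. EPIRB battery test 42 days ago vs limit 45 → met
3. certificate of documentation absent → not met
4. crew without survival-suit assignment 0 ≤ 0 → met
5. stability assessment 86 days ago vs limit 120 → met
6. vessel safety decal absent → not met
7. fire-extinguisher inspection 345 days ago vs limit 365 → met
8. condition 'operates beyond 50 nautical miles' holds; garbage management plan absent → not met
9. overdue maintenance items 6 > 3 → not met
10. life-raft servicing 267 days ago vs limit 365 → met
11. hull inspection 259 days ago vs limit 365 → met
12. catch-reporting audit 26 days ago vs limit 30 → met
Not met: 3, 6, 8, 9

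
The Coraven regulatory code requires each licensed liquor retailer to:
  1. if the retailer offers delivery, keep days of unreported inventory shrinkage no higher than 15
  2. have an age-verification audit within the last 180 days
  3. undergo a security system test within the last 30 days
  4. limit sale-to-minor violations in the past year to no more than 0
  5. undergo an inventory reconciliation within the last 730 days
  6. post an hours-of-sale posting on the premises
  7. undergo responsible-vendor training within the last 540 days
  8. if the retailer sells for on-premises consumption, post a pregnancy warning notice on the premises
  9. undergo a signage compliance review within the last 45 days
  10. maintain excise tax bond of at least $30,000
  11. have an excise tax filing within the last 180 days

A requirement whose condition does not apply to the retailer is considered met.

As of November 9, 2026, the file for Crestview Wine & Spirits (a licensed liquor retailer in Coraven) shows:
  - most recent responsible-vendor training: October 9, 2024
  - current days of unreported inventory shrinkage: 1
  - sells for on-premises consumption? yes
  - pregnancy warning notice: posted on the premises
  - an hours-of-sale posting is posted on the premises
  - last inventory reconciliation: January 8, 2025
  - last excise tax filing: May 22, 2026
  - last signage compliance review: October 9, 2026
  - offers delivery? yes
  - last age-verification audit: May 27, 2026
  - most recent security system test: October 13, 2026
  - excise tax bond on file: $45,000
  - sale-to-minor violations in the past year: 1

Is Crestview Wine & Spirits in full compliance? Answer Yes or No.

No

1. condition 'offers delivery' holds; days of unreported inventory shrinkage 1 ≤ 15 → met
2. age-verification audit 166 days ago vs limit 180 → met
3. security system test 27 days ago vs limit 30 → met
4. sale-to-minor violations in the past year 1 > 0 → not met
5. inventory reconciliation 670 days ago vs limit 730 → met
6. hours-of-sale posting present → met
7. responsible-vendor training 761 days ago vs limit 540 → not met
8. condition 'sells for on-premises consumption' holds; pregnancy warning notice present → met
9. signage compliance review 31 days ago vs limit 45 → met
10. excise tax bond $45,000 ≥ $30,000 → met
11. excise tax filing 171 days ago vs limit 180 → met
Not met: 4, 7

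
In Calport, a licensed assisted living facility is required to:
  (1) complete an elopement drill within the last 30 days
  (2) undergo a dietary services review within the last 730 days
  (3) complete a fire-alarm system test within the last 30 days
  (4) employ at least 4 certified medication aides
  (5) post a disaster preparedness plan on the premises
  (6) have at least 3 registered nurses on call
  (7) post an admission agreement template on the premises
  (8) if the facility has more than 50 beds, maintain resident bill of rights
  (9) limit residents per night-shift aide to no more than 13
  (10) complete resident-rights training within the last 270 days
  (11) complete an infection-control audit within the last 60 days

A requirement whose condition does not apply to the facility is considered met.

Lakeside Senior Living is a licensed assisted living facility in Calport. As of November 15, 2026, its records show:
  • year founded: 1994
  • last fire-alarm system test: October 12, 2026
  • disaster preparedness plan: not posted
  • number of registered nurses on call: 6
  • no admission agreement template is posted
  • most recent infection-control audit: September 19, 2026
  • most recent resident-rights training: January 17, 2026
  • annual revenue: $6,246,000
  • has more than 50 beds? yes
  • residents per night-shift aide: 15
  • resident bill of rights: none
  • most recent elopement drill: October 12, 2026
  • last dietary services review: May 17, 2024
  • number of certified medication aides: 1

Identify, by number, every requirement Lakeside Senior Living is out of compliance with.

1, 2, 3, 4, 5, 7, 8, 9, 10

1. elopement drill 34 days ago vs limit 30 → not met
2. dietary services review 912 days ago vs limit 730 → not met
3. fire-alarm system test 34 days ago vs limit 30 → not met
4. certified medication aides 1 < 4 → not met
5. disaster preparedness plan absent → not met
6. registered nurses on call 6 ≥ 3 → met
7. admission agreement template absent → not met
8. condition 'has more than 50 beds' holds; resident bill of rights absent → not met
9. residents per night-shift aide 15 > 13 → not met
10. resident-rights training 302 days ago vs limit 270 → not met
11. infection-control audit 57 days ago vs limit 60 → met
Not met: 1, 2, 3, 4, 5, 7, 8, 9, 10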